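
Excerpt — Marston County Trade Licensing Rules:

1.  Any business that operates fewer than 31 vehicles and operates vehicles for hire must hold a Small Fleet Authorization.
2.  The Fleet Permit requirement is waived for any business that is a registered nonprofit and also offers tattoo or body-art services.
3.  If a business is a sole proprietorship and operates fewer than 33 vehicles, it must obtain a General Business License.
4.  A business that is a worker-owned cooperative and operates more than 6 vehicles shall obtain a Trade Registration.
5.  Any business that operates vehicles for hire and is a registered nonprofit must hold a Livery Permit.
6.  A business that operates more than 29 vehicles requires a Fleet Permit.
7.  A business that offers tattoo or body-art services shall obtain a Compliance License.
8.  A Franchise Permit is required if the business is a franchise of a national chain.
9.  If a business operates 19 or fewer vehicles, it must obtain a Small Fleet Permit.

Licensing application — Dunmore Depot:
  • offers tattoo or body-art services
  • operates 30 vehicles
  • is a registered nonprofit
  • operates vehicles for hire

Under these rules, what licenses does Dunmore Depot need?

Compliance License, Livery Permit, Small Fleet Authorization

1. vehicles 30 < 31; operates vehicles for hire → Small Fleet Authorization required.
2. is a registered nonprofit; offers tattoo or body-art services → exempt from Fleet Permit.
3. is a registered nonprofit (not: is a sole proprietorship); vehicles 30 < 33 → General Business License not required.
4. is a registered nonprofit (not: is a worker-owned cooperative); vehicles 30 > 6 → Trade Registration not required.
5. operates vehicles for hire; is a registered nonprofit → Livery Permit required.
6. vehicles 30 > 29 → Fleet Permit required.
7. offers tattoo or body-art services → Compliance License required.
8. is a registered nonprofit (not: is a franchise of a national chain) → Franchise Permit not required.
9. vehicles 30 > 19 → Small Fleet Permit not required.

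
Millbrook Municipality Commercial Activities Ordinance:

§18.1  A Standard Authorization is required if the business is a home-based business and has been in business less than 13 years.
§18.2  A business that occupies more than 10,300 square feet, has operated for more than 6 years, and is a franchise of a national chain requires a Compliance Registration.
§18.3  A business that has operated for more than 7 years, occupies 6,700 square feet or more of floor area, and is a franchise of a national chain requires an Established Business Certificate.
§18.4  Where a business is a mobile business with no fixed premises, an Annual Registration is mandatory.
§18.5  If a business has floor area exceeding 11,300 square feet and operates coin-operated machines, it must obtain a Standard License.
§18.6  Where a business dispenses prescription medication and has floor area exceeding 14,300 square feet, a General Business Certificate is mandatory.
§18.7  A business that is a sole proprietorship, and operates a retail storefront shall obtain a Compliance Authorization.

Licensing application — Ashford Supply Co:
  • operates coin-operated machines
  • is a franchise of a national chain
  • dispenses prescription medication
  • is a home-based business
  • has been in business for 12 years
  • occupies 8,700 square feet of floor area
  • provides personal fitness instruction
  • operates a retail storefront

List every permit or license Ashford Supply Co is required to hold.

§18.1 is a home-based business; years in business 12 < 13 → Standard Authorization required.
§18.2 floor area 8,700 square feet ≤ 10,300 square feet; years in business 12 > 6; is a franchise of a national chain → Compliance Registration not required.
§18.3 years in business 12 > 7; floor area 8,700 square feet ≥ 6,700 square feet; is a franchise of a national chain → Established Business Certificate required.
§18.4 is a home-based business (not: is a mobile business with no fixed premises) → Annual Registration not required.
§18.5 floor area 8,700 square feet ≤ 11,300 square feet; operates coin-operated machines → Standard License not required.
§18.6 dispenses prescription medication; floor area 8,700 square feet ≤ 14,300 square feet → General Business Certificate not required.
§18.7 is a franchise of a national chain (not: is a sole proprietorship); operates a retail storefront → Compliance Authorization not required.

Established Business Certificate, Standard Authorization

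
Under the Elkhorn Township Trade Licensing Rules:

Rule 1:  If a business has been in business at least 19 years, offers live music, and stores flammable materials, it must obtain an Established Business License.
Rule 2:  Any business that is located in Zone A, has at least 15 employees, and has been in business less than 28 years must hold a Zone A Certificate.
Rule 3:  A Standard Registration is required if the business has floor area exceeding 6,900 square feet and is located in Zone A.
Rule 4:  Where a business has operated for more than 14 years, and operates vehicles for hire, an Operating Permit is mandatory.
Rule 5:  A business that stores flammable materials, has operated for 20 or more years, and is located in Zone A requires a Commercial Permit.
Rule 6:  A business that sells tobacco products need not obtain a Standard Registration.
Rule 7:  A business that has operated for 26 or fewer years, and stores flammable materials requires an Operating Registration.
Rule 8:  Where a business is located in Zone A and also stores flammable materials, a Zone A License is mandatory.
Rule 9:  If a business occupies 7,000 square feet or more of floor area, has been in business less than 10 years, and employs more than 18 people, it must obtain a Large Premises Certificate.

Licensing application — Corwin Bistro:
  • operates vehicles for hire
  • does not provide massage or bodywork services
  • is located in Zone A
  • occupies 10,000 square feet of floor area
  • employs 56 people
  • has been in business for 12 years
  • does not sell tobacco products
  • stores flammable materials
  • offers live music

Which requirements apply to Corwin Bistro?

Operating Registration, Standard Registration, Zone A Certificate, Zone A License

Rule 1: years in business 12 < 19; offers live music; stores flammable materials → Established Business License not required.
Rule 2: is located in Zone A; employees 56 ≥ 15; years in business 12 < 28 → Zone A Certificate required.
Rule 3: floor area 10,000 square feet > 6,900 square feet; is located in Zone A → Standard Registration required.
Rule 4: years in business 12 ≤ 14; operates vehicles for hire → Operating Permit not required.
Rule 5: stores flammable materials; years in business 12 < 20; is located in Zone A → Commercial Permit not required.
Rule 6: does not sell tobacco products → Standard Registration exemption does not apply.
Rule 7: years in business 12 ≤ 26; stores flammable materials → Operating Registration required.
Rule 8: is located in Zone A; stores flammable materials → Zone A License required.
Rule 9: floor area 10,000 square feet ≥ 7,000 square feet; years in business 12 ≥ 10; employees 56 > 18 → Large Premises Certificate not required.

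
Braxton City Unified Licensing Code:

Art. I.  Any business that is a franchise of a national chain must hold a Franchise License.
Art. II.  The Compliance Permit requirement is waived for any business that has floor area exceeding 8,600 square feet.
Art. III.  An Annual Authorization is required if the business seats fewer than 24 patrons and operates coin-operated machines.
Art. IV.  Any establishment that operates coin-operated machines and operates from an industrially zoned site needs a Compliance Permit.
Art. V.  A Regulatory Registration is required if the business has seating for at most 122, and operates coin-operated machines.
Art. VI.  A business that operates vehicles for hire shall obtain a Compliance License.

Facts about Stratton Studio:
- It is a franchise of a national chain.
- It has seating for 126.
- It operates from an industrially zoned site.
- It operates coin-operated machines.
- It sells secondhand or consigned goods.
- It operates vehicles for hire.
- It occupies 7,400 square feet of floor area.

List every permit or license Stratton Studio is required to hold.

Compliance License, Compliance Permit, Franchise License

Art. I. is a franchise of a national chain → Franchise License required.
Art. II. floor area 7,400 square feet ≤ 8,600 square feet → Compliance Permit exemption does not apply.
Art. III. seating 126 ≥ 24; operates coin-operated machines → Annual Authorization not required.
Art. IV. operates coin-operated machines; operates from an industrially zoned site → Compliance Permit required.
Art. V. seating 126 > 122; operates coin-operated machines → Regulatory Registration not required.
Art. VI. operates vehicles for hire → Compliance License required.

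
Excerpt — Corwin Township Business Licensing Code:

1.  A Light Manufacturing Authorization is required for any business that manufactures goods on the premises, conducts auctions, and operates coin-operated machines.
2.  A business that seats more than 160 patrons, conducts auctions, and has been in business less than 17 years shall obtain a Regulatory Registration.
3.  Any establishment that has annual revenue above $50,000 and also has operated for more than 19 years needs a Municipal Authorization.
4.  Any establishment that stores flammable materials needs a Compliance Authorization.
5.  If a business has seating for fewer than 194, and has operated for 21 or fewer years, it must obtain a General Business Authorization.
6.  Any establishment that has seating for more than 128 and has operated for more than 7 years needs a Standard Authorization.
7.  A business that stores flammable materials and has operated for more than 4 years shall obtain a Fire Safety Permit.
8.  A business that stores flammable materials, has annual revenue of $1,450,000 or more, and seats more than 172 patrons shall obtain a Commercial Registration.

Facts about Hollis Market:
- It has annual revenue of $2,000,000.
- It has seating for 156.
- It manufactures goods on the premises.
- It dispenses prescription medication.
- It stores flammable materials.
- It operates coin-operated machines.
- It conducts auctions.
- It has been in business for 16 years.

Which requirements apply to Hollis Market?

Compliance Authorization, Fire Safety Permit, General Business Authorization, Light Manufacturing Authorization, Standard Authorization

1. manufactures goods on the premises; conducts auctions; operates coin-operated machines → Light Manufacturing Authorization required.
2. seating 156 ≤ 160; conducts auctions; years in business 16 < 17 → Regulatory Registration not required.
3. revenue $2,000,000 > $50,000; years in business 16 ≤ 19 → Municipal Authorization not required.
4. stores flammable materials → Compliance Authorization required.
5. seating 156 < 194; years in business 16 ≤ 21 → General Business Authorization required.
6. seating 156 > 128; years in business 16 > 7 → Standard Authorization required.
7. stores flammable materials; years in business 16 > 4 → Fire Safety Permit required.
8. stores flammable materials; revenue $2,000,000 ≥ $1,450,000; seating 156 ≤ 172 → Commercial Registration not required.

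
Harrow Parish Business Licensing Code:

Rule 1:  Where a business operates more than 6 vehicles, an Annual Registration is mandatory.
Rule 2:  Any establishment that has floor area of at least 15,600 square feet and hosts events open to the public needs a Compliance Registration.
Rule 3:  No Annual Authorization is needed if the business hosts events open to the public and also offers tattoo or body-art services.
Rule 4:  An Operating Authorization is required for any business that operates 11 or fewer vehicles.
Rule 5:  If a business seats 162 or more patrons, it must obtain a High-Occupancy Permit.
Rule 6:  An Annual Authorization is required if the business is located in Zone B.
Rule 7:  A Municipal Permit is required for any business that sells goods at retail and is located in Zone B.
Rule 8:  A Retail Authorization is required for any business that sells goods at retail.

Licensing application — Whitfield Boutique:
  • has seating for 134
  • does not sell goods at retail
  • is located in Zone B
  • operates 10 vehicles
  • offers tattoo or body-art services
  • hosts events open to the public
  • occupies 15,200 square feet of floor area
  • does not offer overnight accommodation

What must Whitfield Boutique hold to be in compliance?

Annual Registration, Operating Authorization

Rule 1: vehicles 10 > 6 → Annual Registration required.
Rule 2: floor area 15,200 square feet < 15,600 square feet; hosts events open to the public → Compliance Registration not required.
Rule 3: hosts events open to the public; offers tattoo or body-art services → exempt from Annual Authorization.
Rule 4: vehicles 10 ≤ 11 → Operating Authorization required.
Rule 5: seating 134 < 162 → High-Occupancy Permit not required.
Rule 6: is located in Zone B → Annual Authorization required.
Rule 7: does not sell goods at retail; is located in Zone B → Municipal Permit not required.
Rule 8: does not sell goods at retail → Retail Authorization not required.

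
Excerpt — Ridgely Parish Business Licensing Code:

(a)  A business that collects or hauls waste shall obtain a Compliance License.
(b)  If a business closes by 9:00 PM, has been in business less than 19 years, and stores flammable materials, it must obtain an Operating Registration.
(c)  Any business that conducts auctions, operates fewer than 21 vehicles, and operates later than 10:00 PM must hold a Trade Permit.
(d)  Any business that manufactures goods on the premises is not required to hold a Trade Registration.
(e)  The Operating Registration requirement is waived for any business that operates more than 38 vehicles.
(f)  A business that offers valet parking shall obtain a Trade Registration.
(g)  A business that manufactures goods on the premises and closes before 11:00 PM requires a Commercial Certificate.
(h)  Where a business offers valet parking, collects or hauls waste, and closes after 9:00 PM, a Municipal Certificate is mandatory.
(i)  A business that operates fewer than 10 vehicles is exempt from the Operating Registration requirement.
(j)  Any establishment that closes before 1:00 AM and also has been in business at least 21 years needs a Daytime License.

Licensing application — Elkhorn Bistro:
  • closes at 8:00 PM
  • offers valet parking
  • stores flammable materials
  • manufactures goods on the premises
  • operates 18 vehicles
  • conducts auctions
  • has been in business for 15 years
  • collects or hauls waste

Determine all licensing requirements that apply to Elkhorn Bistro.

(a) collects or hauls waste → Compliance License required.
(b) closes 8:00 PM, at/before 9:00 PM; years in business 15 < 19; stores flammable materials → Operating Registration required.
(c) conducts auctions; vehicles 18 < 21; closes 8:00 PM, at/before 10:00 PM → Trade Permit not required.
(d) manufactures goods on the premises → exempt from Trade Registration.
(e) vehicles 18 ≤ 38 → Operating Registration exemption does not apply.
(f) offers valet parking → Trade Registration required.
(g) manufactures goods on the premises; closes 8:00 PM, at/before 11:00 PM → Commercial Certificate required.
(h) offers valet parking; collects or hauls waste; closes 8:00 PM, at/before 9:00 PM → Municipal Certificate not required.
(i) vehicles 18 ≥ 10 → Operating Registration exemption does not apply.
(j) closes 8:00 PM, at/before 1:00 AM; years in business 15 < 21 → Daytime License not required.

Commercial Certificate, Compliance License, Operating Registration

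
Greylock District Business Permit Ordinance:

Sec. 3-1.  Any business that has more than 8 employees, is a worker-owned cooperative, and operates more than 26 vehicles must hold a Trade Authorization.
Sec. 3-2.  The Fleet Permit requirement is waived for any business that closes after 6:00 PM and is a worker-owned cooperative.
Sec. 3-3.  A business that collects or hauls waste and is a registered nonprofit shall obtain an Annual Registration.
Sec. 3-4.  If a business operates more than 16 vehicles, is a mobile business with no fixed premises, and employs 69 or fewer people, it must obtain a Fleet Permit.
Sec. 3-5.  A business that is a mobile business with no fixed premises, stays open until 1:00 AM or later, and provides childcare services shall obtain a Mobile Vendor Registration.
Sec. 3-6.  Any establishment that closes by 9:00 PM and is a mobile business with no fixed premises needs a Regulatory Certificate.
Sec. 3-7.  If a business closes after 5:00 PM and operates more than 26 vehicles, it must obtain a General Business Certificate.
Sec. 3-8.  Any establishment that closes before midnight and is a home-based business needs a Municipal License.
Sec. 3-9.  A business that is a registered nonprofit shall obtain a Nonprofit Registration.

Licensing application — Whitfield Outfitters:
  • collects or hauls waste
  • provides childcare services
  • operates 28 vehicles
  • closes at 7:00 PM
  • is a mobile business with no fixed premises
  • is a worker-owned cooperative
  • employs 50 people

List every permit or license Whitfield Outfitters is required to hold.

Sec. 3-1. employees 50 > 8; is a worker-owned cooperative; vehicles 28 > 26 → Trade Authorization required.
Sec. 3-2. closes 7:00 PM, after 6:00 PM; is a worker-owned cooperative → exempt from Fleet Permit.
Sec. 3-3. collects or hauls waste; is a worker-owned cooperative (not: is a registered nonprofit) → Annual Registration not required.
Sec. 3-4. vehicles 28 > 16; is a mobile business with no fixed premises; employees 50 ≤ 69 → Fleet Permit required.
Sec. 3-5. is a mobile business with no fixed premises; closes 7:00 PM, at/before 1:00 AM; provides childcare services → Mobile Vendor Registration not required.
Sec. 3-6. closes 7:00 PM, at/before 9:00 PM; is a mobile business with no fixed premises → Regulatory Certificate required.
Sec. 3-7. closes 7:00 PM, after 5:00 PM; vehicles 28 > 26 → General Business Certificate required.
Sec. 3-8. closes 7:00 PM, at/before midnight; is a mobile business with no fixed premises (not: is a home-based business) → Municipal License not required.
Sec. 3-9. is a worker-owned cooperative (not: is a registered nonprofit) → Nonprofit Registration not required.

General Business Certificate, Regulatory Certificate, Trade Authorization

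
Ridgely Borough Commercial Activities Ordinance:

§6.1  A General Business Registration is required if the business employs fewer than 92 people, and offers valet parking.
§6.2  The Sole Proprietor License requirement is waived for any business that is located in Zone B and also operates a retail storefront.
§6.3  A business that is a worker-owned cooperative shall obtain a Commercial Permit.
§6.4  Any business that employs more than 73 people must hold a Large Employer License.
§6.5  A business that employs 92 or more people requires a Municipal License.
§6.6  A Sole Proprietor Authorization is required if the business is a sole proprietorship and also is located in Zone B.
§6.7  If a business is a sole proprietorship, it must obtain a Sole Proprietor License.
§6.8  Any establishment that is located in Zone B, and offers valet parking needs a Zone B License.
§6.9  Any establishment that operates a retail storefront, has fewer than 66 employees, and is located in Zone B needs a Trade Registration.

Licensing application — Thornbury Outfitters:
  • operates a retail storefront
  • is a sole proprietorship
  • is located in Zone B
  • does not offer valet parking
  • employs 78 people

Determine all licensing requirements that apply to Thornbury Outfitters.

Large Employer License, Sole Proprietor Authorization

§6.1 employees 78 < 92; does not offer valet parking → General Business Registration not required.
§6.2 is located in Zone B; operates a retail storefront → exempt from Sole Proprietor License.
§6.3 is a sole proprietorship (not: is a worker-owned cooperative) → Commercial Permit not required.
§6.4 employees 78 > 73 → Large Employer License required.
§6.5 employees 78 < 92 → Municipal License not required.
§6.6 is a sole proprietorship; is located in Zone B → Sole Proprietor Authorization required.
§6.7 is a sole proprietorship → Sole Proprietor License required.
§6.8 is located in Zone B; does not offer valet parking → Zone B License not required.
§6.9 operates a retail storefront; employees 78 ≥ 66; is located in Zone B → Trade Registration not required.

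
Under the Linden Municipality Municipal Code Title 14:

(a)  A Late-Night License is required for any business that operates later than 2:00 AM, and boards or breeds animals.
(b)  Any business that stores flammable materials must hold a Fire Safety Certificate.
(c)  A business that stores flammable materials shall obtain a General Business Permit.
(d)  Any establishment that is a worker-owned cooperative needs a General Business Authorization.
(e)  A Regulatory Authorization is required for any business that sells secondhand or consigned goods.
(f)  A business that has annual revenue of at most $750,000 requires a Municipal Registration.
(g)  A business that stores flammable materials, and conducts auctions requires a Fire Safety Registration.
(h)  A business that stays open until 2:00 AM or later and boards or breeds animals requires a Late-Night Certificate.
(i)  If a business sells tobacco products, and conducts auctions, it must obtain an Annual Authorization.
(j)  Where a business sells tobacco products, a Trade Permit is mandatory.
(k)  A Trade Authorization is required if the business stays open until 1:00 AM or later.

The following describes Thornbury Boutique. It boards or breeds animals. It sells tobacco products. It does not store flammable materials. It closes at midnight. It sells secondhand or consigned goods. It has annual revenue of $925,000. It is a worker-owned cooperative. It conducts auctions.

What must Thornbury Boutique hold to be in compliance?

Annual Authorization, General Business Authorization, Regulatory Authorization, Trade Permit

(a) closes midnight, at/before 2:00 AM; boards or breeds animals → Late-Night License not required.
(b) does not store flammable materials → Fire Safety Certificate not required.
(c) does not store flammable materials → General Business Permit not required.
(d) is a worker-owned cooperative → General Business Authorization required.
(e) sells secondhand or consigned goods → Regulatory Authorization required.
(f) revenue $925,000 > $750,000 → Municipal Registration not required.
(g) does not store flammable materials; conducts auctions → Fire Safety Registration not required.
(h) closes midnight, at/before 2:00 AM; boards or breeds animals → Late-Night Certificate not required.
(i) sells tobacco products; conducts auctions → Annual Authorization required.
(j) sells tobacco products → Trade Permit required.
(k) closes midnight, at/before 1:00 AM → Trade Authorization not required.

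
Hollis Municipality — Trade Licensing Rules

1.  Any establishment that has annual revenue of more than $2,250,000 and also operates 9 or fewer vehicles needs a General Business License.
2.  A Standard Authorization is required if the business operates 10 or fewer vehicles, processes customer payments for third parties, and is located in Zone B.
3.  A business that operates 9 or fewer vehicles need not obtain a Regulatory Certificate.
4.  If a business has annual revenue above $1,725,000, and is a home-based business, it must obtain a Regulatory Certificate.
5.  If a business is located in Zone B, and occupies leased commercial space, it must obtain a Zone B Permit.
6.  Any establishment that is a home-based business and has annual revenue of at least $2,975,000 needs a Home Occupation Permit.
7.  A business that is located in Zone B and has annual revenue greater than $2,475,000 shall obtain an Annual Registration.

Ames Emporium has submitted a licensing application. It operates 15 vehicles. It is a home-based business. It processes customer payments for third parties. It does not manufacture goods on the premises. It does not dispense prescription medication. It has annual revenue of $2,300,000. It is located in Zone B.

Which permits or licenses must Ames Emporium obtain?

Regulatory Certificate

1. revenue $2,300,000 > $2,250,000; vehicles 15 > 9 → General Business License not required.
2. vehicles 15 > 10; processes customer payments for third parties; is located in Zone B → Standard Authorization not required.
3. vehicles 15 > 9 → Regulatory Certificate exemption does not apply.
4. revenue $2,300,000 > $1,725,000; is a home-based business → Regulatory Certificate required.
5. is located in Zone B; is a home-based business (not: occupies leased commercial space) → Zone B Permit not required.
6. is a home-based business; revenue $2,300,000 < $2,975,000 → Home Occupation Permit not required.
7. is located in Zone B; revenue $2,300,000 ≤ $2,475,000 → Annual Registration not required.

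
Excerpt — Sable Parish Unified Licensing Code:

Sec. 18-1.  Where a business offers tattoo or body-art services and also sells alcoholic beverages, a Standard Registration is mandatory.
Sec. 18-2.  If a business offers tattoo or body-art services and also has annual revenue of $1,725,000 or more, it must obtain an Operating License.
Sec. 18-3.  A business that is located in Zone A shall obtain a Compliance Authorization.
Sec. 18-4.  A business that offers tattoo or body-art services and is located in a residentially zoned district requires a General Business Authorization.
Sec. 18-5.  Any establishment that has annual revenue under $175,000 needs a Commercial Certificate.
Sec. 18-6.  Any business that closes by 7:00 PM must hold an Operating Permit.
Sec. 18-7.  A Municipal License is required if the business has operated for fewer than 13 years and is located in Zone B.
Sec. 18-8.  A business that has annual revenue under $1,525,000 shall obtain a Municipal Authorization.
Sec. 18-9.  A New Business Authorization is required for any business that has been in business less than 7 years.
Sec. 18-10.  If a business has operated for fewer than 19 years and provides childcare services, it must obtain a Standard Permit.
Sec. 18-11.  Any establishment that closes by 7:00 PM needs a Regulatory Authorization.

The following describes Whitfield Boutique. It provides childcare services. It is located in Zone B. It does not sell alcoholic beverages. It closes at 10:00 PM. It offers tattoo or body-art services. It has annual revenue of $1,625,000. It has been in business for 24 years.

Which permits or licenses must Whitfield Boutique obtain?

None

Sec. 18-1. offers tattoo or body-art services; does not sell alcoholic beverages → Standard Registration not required.
Sec. 18-2. offers tattoo or body-art services; revenue $1,625,000 < $1,725,000 → Operating License not required.
Sec. 18-3. is located in Zone B (not: is located in Zone A) → Compliance Authorization not required.
Sec. 18-4. offers tattoo or body-art services; is located in Zone B (not: is located in a residentially zoned district) → General Business Authorization not required.
Sec. 18-5. revenue $1,625,000 ≥ $175,000 → Commercial Certificate not required.
Sec. 18-6. closes 10:00 PM, after 7:00 PM → Operating Permit not required.
Sec. 18-7. years in business 24 ≥ 13; is located in Zone B → Municipal License not required.
Sec. 18-8. revenue $1,625,000 ≥ $1,525,000 → Municipal Authorization not required.
Sec. 18-9. years in business 24 ≥ 7 → New Business Authorization not required.
Sec. 18-10. years in business 24 ≥ 19; provides childcare services → Standard Permit not required.
Sec. 18-11. closes 10:00 PM, after 7:00 PM → Regulatory Authorization not required.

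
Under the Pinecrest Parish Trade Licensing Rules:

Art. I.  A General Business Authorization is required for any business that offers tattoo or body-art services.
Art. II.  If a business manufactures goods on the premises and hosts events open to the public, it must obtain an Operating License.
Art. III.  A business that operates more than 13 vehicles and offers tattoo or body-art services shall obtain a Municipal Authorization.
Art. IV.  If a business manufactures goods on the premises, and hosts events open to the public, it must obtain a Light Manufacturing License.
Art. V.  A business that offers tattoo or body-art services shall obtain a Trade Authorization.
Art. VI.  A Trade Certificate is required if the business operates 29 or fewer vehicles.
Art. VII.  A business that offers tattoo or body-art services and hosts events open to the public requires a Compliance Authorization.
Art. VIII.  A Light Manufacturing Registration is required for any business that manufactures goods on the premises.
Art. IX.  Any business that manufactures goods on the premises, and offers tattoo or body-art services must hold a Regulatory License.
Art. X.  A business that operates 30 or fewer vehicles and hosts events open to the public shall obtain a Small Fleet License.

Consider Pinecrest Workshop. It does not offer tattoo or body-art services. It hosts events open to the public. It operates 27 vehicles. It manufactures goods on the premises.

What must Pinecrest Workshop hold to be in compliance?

Art. I. does not offer tattoo or body-art services → General Business Authorization not required.
Art. II. manufactures goods on the premises; hosts events open to the public → Operating License required.
Art. III. vehicles 27 > 13; does not offer tattoo or body-art services → Municipal Authorization not required.
Art. IV. manufactures goods on the premises; hosts events open to the public → Light Manufacturing License required.
Art. V. does not offer tattoo or body-art services → Trade Authorization not required.
Art. VI. vehicles 27 ≤ 29 → Trade Certificate required.
Art. VII. does not offer tattoo or body-art services; hosts events open to the public → Compliance Authorization not required.
Art. VIII. manufactures goods on the premises → Light Manufacturing Registration required.
Art. IX. manufactures goods on the premises; does not offer tattoo or body-art services → Regulatory License not required.
Art. X. vehicles 27 ≤ 30; hosts events open to the public → Small Fleet License required.

Light Manufacturing License, Light Manufacturing Registration, Operating License, Small Fleet License, Trade Certificate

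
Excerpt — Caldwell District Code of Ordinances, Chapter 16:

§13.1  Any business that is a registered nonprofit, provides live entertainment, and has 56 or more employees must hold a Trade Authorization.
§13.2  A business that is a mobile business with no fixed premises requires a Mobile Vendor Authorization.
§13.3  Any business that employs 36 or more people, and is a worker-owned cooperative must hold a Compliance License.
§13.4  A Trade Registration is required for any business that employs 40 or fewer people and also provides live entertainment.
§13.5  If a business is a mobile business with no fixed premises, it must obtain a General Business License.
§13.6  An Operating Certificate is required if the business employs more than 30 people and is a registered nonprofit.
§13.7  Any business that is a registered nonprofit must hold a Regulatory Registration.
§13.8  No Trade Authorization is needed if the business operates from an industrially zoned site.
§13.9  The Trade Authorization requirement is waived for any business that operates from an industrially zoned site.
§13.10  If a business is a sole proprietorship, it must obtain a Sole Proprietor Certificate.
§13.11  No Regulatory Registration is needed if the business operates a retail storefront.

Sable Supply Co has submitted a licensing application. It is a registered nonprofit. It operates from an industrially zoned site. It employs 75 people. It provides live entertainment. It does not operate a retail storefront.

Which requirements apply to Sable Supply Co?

Operating Certificate, Regulatory Registration

§13.1 is a registered nonprofit; provides live entertainment; employees 75 ≥ 56 → Trade Authorization required.
§13.2 operates from an industrially zoned site (not: is a mobile business with no fixed premises) → Mobile Vendor Authorization not required.
§13.3 employees 75 ≥ 36; is a registered nonprofit (not: is a worker-owned cooperative) → Compliance License not required.
§13.4 employees 75 > 40; provides live entertainment → Trade Registration not required.
§13.5 operates from an industrially zoned site (not: is a mobile business with no fixed premises) → General Business License not required.
§13.6 employees 75 > 30; is a registered nonprofit → Operating Certificate required.
§13.7 is a registered nonprofit → Regulatory Registration required.
§13.8 operates from an industrially zoned site → exempt from Trade Authorization.
§13.9 operates from an industrially zoned site → exempt from Trade Authorization.
§13.10 is a registered nonprofit (not: is a sole proprietorship) → Sole Proprietor Certificate not required.
§13.11 does not operate a retail storefront → Regulatory Registration exemption does not apply.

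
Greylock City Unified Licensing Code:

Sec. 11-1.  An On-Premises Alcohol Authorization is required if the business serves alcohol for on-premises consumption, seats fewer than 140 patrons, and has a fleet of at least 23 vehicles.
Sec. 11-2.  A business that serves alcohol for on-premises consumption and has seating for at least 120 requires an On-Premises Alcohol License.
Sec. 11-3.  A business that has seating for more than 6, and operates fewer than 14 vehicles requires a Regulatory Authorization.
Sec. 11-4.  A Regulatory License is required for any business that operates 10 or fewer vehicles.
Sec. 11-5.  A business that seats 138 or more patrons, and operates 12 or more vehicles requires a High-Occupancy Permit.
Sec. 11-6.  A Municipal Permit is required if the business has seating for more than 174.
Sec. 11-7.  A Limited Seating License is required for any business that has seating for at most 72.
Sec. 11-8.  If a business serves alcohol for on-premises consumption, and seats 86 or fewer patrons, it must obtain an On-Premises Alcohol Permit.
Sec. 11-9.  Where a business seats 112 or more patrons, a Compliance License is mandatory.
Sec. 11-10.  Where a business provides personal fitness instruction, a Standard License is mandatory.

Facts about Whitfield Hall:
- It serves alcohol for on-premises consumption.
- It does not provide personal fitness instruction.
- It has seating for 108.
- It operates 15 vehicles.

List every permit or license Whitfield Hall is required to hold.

Sec. 11-1. serves alcohol for on-premises consumption; seating 108 < 140; vehicles 15 < 23 → On-Premises Alcohol Authorization not required.
Sec. 11-2. serves alcohol for on-premises consumption; seating 108 < 120 → On-Premises Alcohol License not required.
Sec. 11-3. seating 108 > 6; vehicles 15 ≥ 14 → Regulatory Authorization not required.
Sec. 11-4. vehicles 15 > 10 → Regulatory License not required.
Sec. 11-5. seating 108 < 138; vehicles 15 ≥ 12 → High-Occupancy Permit not required.
Sec. 11-6. seating 108 ≤ 174 → Municipal Permit not required.
Sec. 11-7. seating 108 > 72 → Limited Seating License not required.
Sec. 11-8. serves alcohol for on-premises consumption; seating 108 > 86 → On-Premises Alcohol Permit not required.
Sec. 11-9. seating 108 < 112 → Compliance License not required.
Sec. 11-10. does not provide personal fitness instruction → Standard License not required.

None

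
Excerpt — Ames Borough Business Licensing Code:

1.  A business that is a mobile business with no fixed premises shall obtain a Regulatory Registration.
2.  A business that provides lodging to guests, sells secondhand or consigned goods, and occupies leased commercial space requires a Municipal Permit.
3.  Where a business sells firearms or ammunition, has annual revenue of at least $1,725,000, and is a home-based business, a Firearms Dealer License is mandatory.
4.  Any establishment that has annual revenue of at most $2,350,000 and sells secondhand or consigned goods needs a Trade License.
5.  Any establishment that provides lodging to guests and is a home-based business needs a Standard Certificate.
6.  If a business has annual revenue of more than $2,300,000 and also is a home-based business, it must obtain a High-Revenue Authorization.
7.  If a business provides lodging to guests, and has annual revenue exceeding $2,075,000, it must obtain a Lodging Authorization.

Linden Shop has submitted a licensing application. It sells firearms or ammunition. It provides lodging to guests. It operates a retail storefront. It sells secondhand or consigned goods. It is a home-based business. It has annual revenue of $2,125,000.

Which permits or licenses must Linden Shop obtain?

Firearms Dealer License, Lodging Authorization, Standard Certificate, Trade License

1. is a home-based business (not: is a mobile business with no fixed premises) → Regulatory Registration not required.
2. provides lodging to guests; sells secondhand or consigned goods; is a home-based business (not: occupies leased commercial space) → Municipal Permit not required.
3. sells firearms or ammunition; revenue $2,125,000 ≥ $1,725,000; is a home-based business → Firearms Dealer License required.
4. revenue $2,125,000 ≤ $2,350,000; sells secondhand or consigned goods → Trade License required.
5. provides lodging to guests; is a home-based business → Standard Certificate required.
6. revenue $2,125,000 ≤ $2,300,000; is a home-based business → High-Revenue Authorization not required.
7. provides lodging to guests; revenue $2,125,000 > $2,075,000 → Lodging Authorization required.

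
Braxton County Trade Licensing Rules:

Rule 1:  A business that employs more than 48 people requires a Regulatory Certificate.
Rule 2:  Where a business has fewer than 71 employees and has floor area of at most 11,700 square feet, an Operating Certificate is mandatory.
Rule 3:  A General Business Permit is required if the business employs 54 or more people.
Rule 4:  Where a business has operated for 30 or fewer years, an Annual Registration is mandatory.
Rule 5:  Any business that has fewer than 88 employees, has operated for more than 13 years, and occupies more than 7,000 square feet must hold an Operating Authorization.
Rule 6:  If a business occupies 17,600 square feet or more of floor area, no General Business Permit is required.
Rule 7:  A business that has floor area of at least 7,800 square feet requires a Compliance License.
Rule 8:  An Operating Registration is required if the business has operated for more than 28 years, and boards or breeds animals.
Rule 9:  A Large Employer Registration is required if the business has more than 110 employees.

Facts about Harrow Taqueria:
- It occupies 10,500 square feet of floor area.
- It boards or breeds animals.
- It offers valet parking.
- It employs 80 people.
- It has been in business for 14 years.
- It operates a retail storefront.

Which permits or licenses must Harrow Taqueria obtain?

Rule 1: employees 80 > 48 → Regulatory Certificate required.
Rule 2: employees 80 ≥ 71; floor area 10,500 square feet ≤ 11,700 square feet → Operating Certificate not required.
Rule 3: employees 80 ≥ 54 → General Business Permit required.
Rule 4: years in business 14 ≤ 30 → Annual Registration required.
Rule 5: employees 80 < 88; years in business 14 > 13; floor area 10,500 square feet > 7,000 square feet → Operating Authorization required.
Rule 6: floor area 10,500 square feet < 17,600 square feet → General Business Permit exemption does not apply.
Rule 7: floor area 10,500 square feet ≥ 7,800 square feet → Compliance License required.
Rule 8: years in business 14 ≤ 28; boards or breeds animals → Operating Registration not required.
Rule 9: employees 80 ≤ 110 → Large Employer Registration not required.

Annual Registration, Compliance License, General Business Permit, Operating Authorization, Regulatory Certificate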